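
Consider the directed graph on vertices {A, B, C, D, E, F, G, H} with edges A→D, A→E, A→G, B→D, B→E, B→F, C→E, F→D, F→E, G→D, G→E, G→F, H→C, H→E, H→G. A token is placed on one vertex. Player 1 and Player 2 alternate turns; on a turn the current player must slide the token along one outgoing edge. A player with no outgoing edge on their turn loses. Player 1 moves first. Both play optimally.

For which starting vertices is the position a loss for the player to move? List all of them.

D, E

Use the standard recursion: the mover loses at a terminal position; elsewhere, the mover wins exactly when some move hands the opponent an L position.
Every edge goes from a vertex to one that appears earlier in the order D, E, F, B, G, C, A, H, so processing vertices in that order labels each vertex after all of its successors.
D: no outgoing edge → L
E: no outgoing edge → L
F: →E(L), so W
B: →E(L), so W
G: →E(L), so W
C: →E(L), so W
A: →E(L), so W
H: →E(L), so W
The losing starting vertices are exactly the entries labelled L in this table (2 of them).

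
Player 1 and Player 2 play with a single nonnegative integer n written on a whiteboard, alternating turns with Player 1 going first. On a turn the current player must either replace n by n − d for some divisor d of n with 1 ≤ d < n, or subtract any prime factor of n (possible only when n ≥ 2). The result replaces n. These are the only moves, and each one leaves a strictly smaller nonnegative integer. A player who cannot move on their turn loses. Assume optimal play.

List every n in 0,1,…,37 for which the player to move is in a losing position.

Label each position W (a win for the player to move) or L (a loss). A position with no legal move is L; any other position is W exactly when some move reaches an L, and L when every move reaches a W.
n=0: no move → L
n=1: no move → L
n=2: can move to 0, which is L ⇒ W
n=3: can move to 0, which is L ⇒ W
n=4: moves to 2(W), 3(W); every one is W ⇒ L
n=5: can move to 0, which is L ⇒ W
n=6: can move to 4, which is L ⇒ W
n=7: can move to 0, which is L ⇒ W
n=8: can move to 4, which is L ⇒ W
n=9: moves to 6(W), 8(W); every one is W ⇒ L
n=10: can move to 9, which is L ⇒ W
n=11: can move to 0, which is L ⇒ W
n=12: can move to 9, which is L ⇒ W
n=13: can move to 0, which is L ⇒ W
n=14: moves to 7(W), 12(W), 13(W); every one is W ⇒ L
n=15: can move to 14, which is L ⇒ W
n=16: can move to 14, which is L ⇒ W
n=17: can move to 0, which is L ⇒ W
n=18: can move to 9, which is L ⇒ W
n=19: can move to 0, which is L ⇒ W
n=20: moves to 10(W), 15(W), 16(W), 18(W), 19(W); every one is W ⇒ L
n=21: can move to 14, which is L ⇒ W
n=22: can move to 20, which is L ⇒ W
n=23: can move to 0, which is L ⇒ W
n=24: can move to 20, which is L ⇒ W
n=25: can move to 20, which is L ⇒ W
n=26: moves to 13(W), 24(W), 25(W); every one is W ⇒ L
n=27: can move to 26, which is L ⇒ W
n=28: can move to 14, which is L ⇒ W
n=29: can move to 0, which is L ⇒ W
n=30: can move to 20, which is L ⇒ W
n=31: can move to 0, which is L ⇒ W
n=32: moves to 16(W), 24(W), 28(W), 30(W), 31(W); every one is W ⇒ L
n=33: can move to 32, which is L ⇒ W
n=34: can move to 32, which is L ⇒ W
n=35: moves to 28(W), 30(W), 34(W); every one is W ⇒ L
n=36: can move to 32, which is L ⇒ W
n=37: can move to 0, which is L ⇒ W
Reading off the rows marked L gives the requested list; there are 9 such values of n.

0, 1, 4, 9, 14, 20, 26, 32, 35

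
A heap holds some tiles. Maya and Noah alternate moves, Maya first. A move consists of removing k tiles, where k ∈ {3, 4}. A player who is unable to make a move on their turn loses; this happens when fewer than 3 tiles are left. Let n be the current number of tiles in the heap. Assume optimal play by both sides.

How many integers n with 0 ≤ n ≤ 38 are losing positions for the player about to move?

18

Compute win/loss labels from the base case upward. A position with no move is L. Any other position is W if it can reach an L in one move, else L.
n=0: no move → L
n=1: no move → L
n=2: no move → L
n=3: →0(L), so W
n=4: →1(L), so W
n=5: →2(L), so W
n=6: →2(L), so W
n=7: →4(W), 3(W) — all W, so L
n=8: →5(W), 4(W) — all W, so L
n=9: →6(W), 5(W) — all W, so L
n=10: →7(L), so W
n=11: →8(L), so W
n=12: →9(L), so W
n=13: →9(L), so W
n=14: →11(W), 10(W) — all W, so L
n=15: →12(W), 11(W) — all W, so L
n=16: →13(W), 12(W) — all W, so L
n=17: →14(L), so W
n=18: →15(L), so W
n=19: →16(L), so W
n=20: →16(L), so W
n=21: →18(W), 17(W) — all W, so L
n=22: →19(W), 18(W) — all W, so L
n=23: →20(W), 19(W) — all W, so L
n=24: →21(L), so W
n=25: →22(L), so W
n=26: →23(L), so W
n=27: →23(L), so W
n=28: →25(W), 24(W) — all W, so L
n=29: →26(W), 25(W) — all W, so L
n=30: →27(W), 26(W) — all W, so L
n=31: →28(L), so W
n=32: →29(L), so W
n=33: →30(L), so W
n=34: →30(L), so W
n=35: →32(W), 31(W) — all W, so L
n=36: →33(W), 32(W) — all W, so L
n=37: →34(W), 33(W) — all W, so L
n=38: →35(L), so W
L entries with 0 ≤ n ≤ 38: n = 0, 1, 2, 7, 8, 9, 14, 15, 16, 21, 22, 23, 28, 29, 30, 35, 36, 37; that makes 18.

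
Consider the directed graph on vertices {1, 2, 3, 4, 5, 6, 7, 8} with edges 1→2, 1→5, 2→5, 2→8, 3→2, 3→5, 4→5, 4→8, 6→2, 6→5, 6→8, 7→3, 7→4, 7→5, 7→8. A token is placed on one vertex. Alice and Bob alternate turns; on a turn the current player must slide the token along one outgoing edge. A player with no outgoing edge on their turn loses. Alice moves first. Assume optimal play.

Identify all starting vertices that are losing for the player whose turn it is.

Build the W/L table. Terminal = L. A non-terminal position is W if it has a move to some L; otherwise it is L.
Every edge goes from a vertex to one that appears earlier in the order 5, 8, 2, 4, 6, 3, 1, 7, so processing vertices in that order labels each vertex after all of its successors.
5: no outgoing edge → L
8: no outgoing edge → L
2: →8(L), so W
4: →8(L), so W
6: →8(L), so W
3: →5(L), so W
1: →5(L), so W
7: →8(L), so W
The losing starting vertices are exactly the entries labelled L in this table (2 of them).

5, 8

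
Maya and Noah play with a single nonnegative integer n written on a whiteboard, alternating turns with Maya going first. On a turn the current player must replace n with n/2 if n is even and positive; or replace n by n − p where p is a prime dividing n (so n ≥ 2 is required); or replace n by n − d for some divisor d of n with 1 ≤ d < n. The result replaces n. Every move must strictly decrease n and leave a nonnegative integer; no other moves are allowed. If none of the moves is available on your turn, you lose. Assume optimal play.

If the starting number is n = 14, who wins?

Use the standard recursion: the mover loses at a terminal position; elsewhere, the mover wins exactly when some move hands the opponent an L position.
n=0: no move → L
n=1: no move → L
n=2: →0(L), so W
n=3: →0(L), so W
n=4: →2(W), 3(W) — all W, so L
n=5: →0(L), so W
n=6: →4(L), so W
n=7: →0(L), so W
n=8: →4(L), so W
n=9: →6(W), 8(W) — all W, so L
n=10: →9(L), so W
n=11: →0(L), so W
n=12: →9(L), so W
n=13: →0(L), so W
n=14: →7(W), 12(W), 13(W) — all W, so L
Every move from 14 reaches a W position, so the mover loses.

Noah wins.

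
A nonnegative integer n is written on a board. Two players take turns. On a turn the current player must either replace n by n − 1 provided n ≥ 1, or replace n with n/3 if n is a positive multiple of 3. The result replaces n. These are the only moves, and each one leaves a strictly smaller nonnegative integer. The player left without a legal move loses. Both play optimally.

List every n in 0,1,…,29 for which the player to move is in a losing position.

0, 2, 4, 7, 9, 11, 13, 15, 17, 19, 22, 24, 26, 28

Work bottom-up. With no move the player to move loses. Otherwise the position is W if at least one move leads to an L position for the opponent, and L if every move leads to a W.
n=0: no move → L
n=1: W (go to 0, an L position)
n=2: L (sole option 1(W) is W)
n=3: W (go to 2, an L position)
n=4: L (sole option 3(W) is W)
n=5: W (go to 4, an L position)
n=6: W (go to 2, an L position)
n=7: L (sole option 6(W) is W)
n=8: W (go to 7, an L position)
n=9: L (options 3(W), 8(W) are all W)
n=10: W (go to 9, an L position)
n=11: L (sole option 10(W) is W)
n=12: W (go to 4, an L position)
n=13: L (sole option 12(W) is W)
n=14: W (go to 13, an L position)
n=15: L (options 5(W), 14(W) are all W)
n=16: W (go to 15, an L position)
n=17: L (sole option 16(W) is W)
n=18: W (go to 17, an L position)
n=19: L (sole option 18(W) is W)
n=20: W (go to 19, an L position)
n=21: W (go to 7, an L position)
n=22: L (sole option 21(W) is W)
n=23: W (go to 22, an L position)
n=24: L (options 8(W), 23(W) are all W)
n=25: W (go to 24, an L position)
n=26: L (sole option 25(W) is W)
n=27: W (go to 9, an L position)
n=28: L (sole option 27(W) is W)
n=29: W (go to 28, an L position)
The losing starting values of n are exactly the entries labelled L in this table (14 of them).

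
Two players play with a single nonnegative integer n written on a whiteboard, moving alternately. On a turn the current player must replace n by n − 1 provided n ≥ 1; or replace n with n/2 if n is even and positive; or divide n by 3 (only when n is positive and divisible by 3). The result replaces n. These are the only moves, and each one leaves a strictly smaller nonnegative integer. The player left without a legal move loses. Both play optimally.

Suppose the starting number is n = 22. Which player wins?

Label each position W (a win for the player to move) or L (a loss). A position with no legal move is L; any other position is W exactly when some move reaches an L, and L when every move reaches a W.
n=0: no move → L
n=1: reaches L-position 0 → W
n=2: only reaches 1(W), which is W → L
n=3: reaches L-position 2 → W
n=4: reaches L-position 2 → W
n=5: only reaches 4(W), which is W → L
n=6: reaches L-position 2 → W
n=7: only reaches 6(W), which is W → L
n=8: reaches L-position 7 → W
n=9: only reaches 3(W), 8(W), all W → L
n=10: reaches L-position 5 → W
n=11: only reaches 10(W), which is W → L
n=12: reaches L-position 11 → W
n=13: only reaches 12(W), which is W → L
n=14: reaches L-position 7 → W
n=15: reaches L-position 5 → W
n=16: only reaches 8(W), 15(W), all W → L
n=17: reaches L-position 16 → W
n=18: reaches L-position 9 → W
n=19: only reaches 18(W), which is W → L
n=20: reaches L-position 19 → W
n=21: reaches L-position 7 → W
n=22: reaches L-position 11 → W
The starting position 22 is W: the player to move should move to 11, handing over an L position.

The first player wins.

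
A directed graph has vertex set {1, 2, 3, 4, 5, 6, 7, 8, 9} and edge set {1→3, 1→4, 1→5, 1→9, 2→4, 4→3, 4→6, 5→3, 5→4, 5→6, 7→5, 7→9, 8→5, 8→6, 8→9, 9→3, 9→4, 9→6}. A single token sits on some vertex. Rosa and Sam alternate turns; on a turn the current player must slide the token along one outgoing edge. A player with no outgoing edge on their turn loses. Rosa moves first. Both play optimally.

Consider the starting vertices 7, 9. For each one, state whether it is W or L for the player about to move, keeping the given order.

7: L, 9: W

Build the W/L table. Terminal = L. A non-terminal position is W if it has a move to some L; otherwise it is L.
Every edge goes from a vertex to one that appears earlier in the order 3, 6, 4, 9, 5, 8, 1, 2, 7, so processing vertices in that order labels each vertex after all of its successors.
3: no outgoing edge → L
6: no outgoing edge → L
4: →6(L), so W
9: →6(L), so W
5: →6(L), so W
8: →6(L), so W
1: →3(L), so W
2: →4(W) only, which is W, so L
7: →5(W), 9(W) — all W, so L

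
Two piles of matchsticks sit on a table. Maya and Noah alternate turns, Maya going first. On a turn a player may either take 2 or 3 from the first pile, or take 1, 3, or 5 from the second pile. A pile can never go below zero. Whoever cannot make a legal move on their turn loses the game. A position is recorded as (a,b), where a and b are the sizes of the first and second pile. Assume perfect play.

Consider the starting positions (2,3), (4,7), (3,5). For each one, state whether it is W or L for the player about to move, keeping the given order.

(2,3): L, (4,7): W, (3,5): L

Use the standard recursion: the mover loses at a terminal position; elsewhere, the mover wins exactly when some move hands the opponent an L position.
No move ever increases a pile, so every position that can arise here has a ≤ 4 and b ≤ 7; it is enough to label the cells with 0 ≤ a ≤ 4 and 0 ≤ b ≤ 7.
Every move lowers a or b (never raises either), so fill the grid row by row in increasing a, and left to right within a row: each cell's successors are then already labelled.
      b=0  b=1  b=2  b=3  b=4  b=5  b=6  b=7
a=0:    L    W    L    W    L    W    L    W
a=1:    L    W    L    W    L    W    L    W
a=2:    W    L    W    L    W    L    W    L
a=3:    W    L    W    L    W    L    W    L
a=4:    W    W    W    W    W    W    W    W
Cells with no legal move (terminal, hence L): (0,0), (1,0).
The remaining L cells, each justified by listing all of its moves:
(0,2): the only move is to (0,1)(W), a W ⇒ L
(0,4): moves to (0,3)(W), (0,1)(W); every one is W ⇒ L
(0,6): moves to (0,5)(W), (0,3)(W), (0,1)(W); every one is W ⇒ L
(1,2): the only move is to (1,1)(W), a W ⇒ L
(1,4): moves to (1,3)(W), (1,1)(W); every one is W ⇒ L
(1,6): moves to (1,5)(W), (1,3)(W), (1,1)(W); every one is W ⇒ L
(2,1): moves to (0,1)(W), (2,0)(W); every one is W ⇒ L
(2,3): moves to (0,3)(W), (2,2)(W), (2,0)(W); every one is W ⇒ L
(2,5): moves to (0,5)(W), (2,4)(W), (2,2)(W), (2,0)(W); every one is W ⇒ L
(2,7): moves to (0,7)(W), (2,6)(W), (2,4)(W), (2,2)(W); every one is W ⇒ L
(3,1): moves to (1,1)(W), (0,1)(W), (3,0)(W); every one is W ⇒ L
(3,3): moves to (1,3)(W), (0,3)(W), (3,2)(W), (3,0)(W); every one is W ⇒ L
(3,5): moves to (1,5)(W), (0,5)(W), (3,4)(W), (3,2)(W), (3,0)(W); every one is W ⇒ L
(3,7): moves to (1,7)(W), (0,7)(W), (3,6)(W), (3,4)(W), (3,2)(W); every one is W ⇒ L
Every other cell has at least one move into one of the L cells above, so it is W.
(2,3): one of the L cells justified above, so L
(4,7): the move to (2,7) reaches an L cell, so W
(3,5): one of the L cells justified above, so L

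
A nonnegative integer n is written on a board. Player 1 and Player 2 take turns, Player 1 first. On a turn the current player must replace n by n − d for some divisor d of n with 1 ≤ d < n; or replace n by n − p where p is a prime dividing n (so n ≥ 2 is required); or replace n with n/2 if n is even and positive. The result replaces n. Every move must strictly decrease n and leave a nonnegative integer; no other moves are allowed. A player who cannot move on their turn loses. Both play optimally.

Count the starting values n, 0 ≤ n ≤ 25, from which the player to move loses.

Build the W/L table. Terminal = L. A non-terminal position is W if it has a move to some L; otherwise it is L.
n=0: no move → L
n=1: no move → L
n=2: →0(L), so W
n=3: →0(L), so W
n=4: →2(W), 3(W) — all W, so L
n=5: →0(L), so W
n=6: →4(L), so W
n=7: →0(L), so W
n=8: →4(L), so W
n=9: →6(W), 8(W) — all W, so L
n=10: →9(L), so W
n=11: →0(L), so W
n=12: →9(L), so W
n=13: →0(L), so W
n=14: →7(W), 12(W), 13(W) — all W, so L
n=15: →14(L), so W
n=16: →14(L), so W
n=17: →0(L), so W
n=18: →9(L), so W
n=19: →0(L), so W
n=20: →10(W), 15(W), 16(W), 18(W), 19(W) — all W, so L
n=21: →14(L), so W
n=22: →20(L), so W
n=23: →0(L), so W
n=24: →20(L), so W
n=25: →20(L), so W
L entries with 0 ≤ n ≤ 25: n = 0, 1, 4, 9, 14, 20; that makes 6.

6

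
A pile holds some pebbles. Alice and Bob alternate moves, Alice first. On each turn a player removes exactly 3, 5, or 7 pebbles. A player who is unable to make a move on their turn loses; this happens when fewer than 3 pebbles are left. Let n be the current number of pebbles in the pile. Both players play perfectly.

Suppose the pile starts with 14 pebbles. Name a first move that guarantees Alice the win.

Label each position W (a win for the player to move) or L (a loss). A position with no legal move is L; any other position is W exactly when some move reaches an L, and L when every move reaches a W.
n=0: no move → L
n=1: no move → L
n=2: no move → L
n=3: reaches L-position 0 → W
n=4: reaches L-position 1 → W
n=5: reaches L-position 2 → W
n=6: reaches L-position 1 → W
n=7: reaches L-position 2 → W
n=8: reaches L-position 1 → W
n=9: reaches L-position 2 → W
n=10: only reaches 7(W), 5(W), 3(W), all W → L
n=11: only reaches 8(W), 6(W), 4(W), all W → L
n=12: only reaches 9(W), 7(W), 5(W), all W → L
n=13: reaches L-position 10 → W
n=14: reaches L-position 11 → W
From 14, the L positions reachable in one move are: 11.

Remove 3, leaving 11.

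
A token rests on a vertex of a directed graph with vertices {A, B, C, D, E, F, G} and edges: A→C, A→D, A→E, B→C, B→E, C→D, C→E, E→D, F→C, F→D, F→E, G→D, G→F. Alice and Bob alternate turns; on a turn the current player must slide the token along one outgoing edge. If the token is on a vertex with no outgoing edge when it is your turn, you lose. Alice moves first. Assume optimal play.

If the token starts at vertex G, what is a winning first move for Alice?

Use the standard recursion: the mover loses at a terminal position; elsewhere, the mover wins exactly when some move hands the opponent an L position.
Every edge goes from a vertex to one that appears earlier in the order D, E, C, A, F, B, G, so processing vertices in that order labels each vertex after all of its successors.
D: no outgoing edge → L
E: W (go to D, an L position)
C: W (go to D, an L position)
A: W (go to D, an L position)
F: W (go to D, an L position)
B: L (options C(W), E(W) are all W)
G: W (go to D, an L position)
From G, the L positions reachable in one move are: D.

Move to D.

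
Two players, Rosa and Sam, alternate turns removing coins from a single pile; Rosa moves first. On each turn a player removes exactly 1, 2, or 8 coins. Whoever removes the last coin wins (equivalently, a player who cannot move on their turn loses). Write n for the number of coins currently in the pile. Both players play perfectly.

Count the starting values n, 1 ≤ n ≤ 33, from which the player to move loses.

11

Use the standard recursion: the mover loses at a terminal position; elsewhere, the mover wins exactly when some move hands the opponent an L position.
n=0: no move → L
n=1: W (go to 0, an L position)
n=2: W (go to 0, an L position)
n=3: L (options 2(W), 1(W) are all W)
n=4: W (go to 3, an L position)
n=5: W (go to 3, an L position)
n=6: L (options 5(W), 4(W) are all W)
n=7: W (go to 6, an L position)
n=8: W (go to 6, an L position)
n=9: L (options 8(W), 7(W), 1(W) are all W)
n=10: W (go to 9, an L position)
n=11: W (go to 9, an L position)
n=12: L (options 11(W), 10(W), 4(W) are all W)
n=13: W (go to 12, an L position)
n=14: W (go to 12, an L position)
n=15: L (options 14(W), 13(W), 7(W) are all W)
n=16: W (go to 15, an L position)
n=17: W (go to 15, an L position)
n=18: L (options 17(W), 16(W), 10(W) are all W)
n=19: W (go to 18, an L position)
n=20: W (go to 18, an L position)
n=21: L (options 20(W), 19(W), 13(W) are all W)
n=22: W (go to 21, an L position)
n=23: W (go to 21, an L position)
n=24: L (options 23(W), 22(W), 16(W) are all W)
n=25: W (go to 24, an L position)
n=26: W (go to 24, an L position)
n=27: L (options 26(W), 25(W), 19(W) are all W)
n=28: W (go to 27, an L position)
n=29: W (go to 27, an L position)
n=30: L (options 29(W), 28(W), 22(W) are all W)
n=31: W (go to 30, an L position)
n=32: W (go to 30, an L position)
n=33: L (options 32(W), 31(W), 25(W) are all W)
L entries with 1 ≤ n ≤ 33 (n=0 is outside the asked range and is not counted): n = 3, 6, 9, 12, 15, 18, 21, 24, 27, 30, 33; that makes 11.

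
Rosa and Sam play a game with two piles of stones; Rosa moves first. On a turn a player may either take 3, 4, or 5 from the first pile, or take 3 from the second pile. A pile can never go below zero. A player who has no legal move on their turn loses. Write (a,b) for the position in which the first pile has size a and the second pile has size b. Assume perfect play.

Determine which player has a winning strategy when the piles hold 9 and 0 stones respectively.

Work bottom-up. With no move the player to move loses. Otherwise the position is W if at least one move leads to an L position for the opponent, and L if every move leads to a W.
No move ever increases a pile, so every position that can arise here has a ≤ 9 and b ≤ 0; it is enough to label the cells with 0 ≤ a ≤ 9 and 0 ≤ b ≤ 0.
Every move lowers a or b (never raises either), so fill the grid row by row in increasing a, and left to right within a row: each cell's successors are then already labelled.
      b=0
a=0:    L
a=1:    L
a=2:    L
a=3:    W
a=4:    W
a=5:    W
a=6:    W
a=7:    W
a=8:    L
a=9:    L
Cells with no legal move (terminal, hence L): (0,0), (1,0), (2,0).
The remaining L cells, each justified by listing all of its moves:
(8,0): →(5,0)(W), (4,0)(W), (3,0)(W) — all W, so L
(9,0): →(6,0)(W), (5,0)(W), (4,0)(W) — all W, so L
Every other cell has at least one move into one of the L cells above, so it is W.
Every move from (9,0) reaches a W position, so the mover loses.

Sam wins.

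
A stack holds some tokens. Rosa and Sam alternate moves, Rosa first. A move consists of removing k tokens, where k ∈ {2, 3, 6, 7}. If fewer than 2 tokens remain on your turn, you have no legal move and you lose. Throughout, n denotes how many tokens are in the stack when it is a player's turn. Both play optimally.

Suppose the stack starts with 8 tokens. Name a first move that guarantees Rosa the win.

Work bottom-up. With no move the player to move loses. Otherwise the position is W if at least one move leads to an L position for the opponent, and L if every move leads to a W.
n=0: no move → L
n=1: no move → L
n=2: W (go to 0, an L position)
n=3: W (go to 1, an L position)
n=4: W (go to 1, an L position)
n=5: L (options 3(W), 2(W) are all W)
n=6: W (go to 0, an L position)
n=7: W (go to 5, an L position)
n=8: W (go to 5, an L position)
From 8, the L positions reachable in one move are: 5, 1. Any move reaching one of these is winning.

Remove 3, leaving 5.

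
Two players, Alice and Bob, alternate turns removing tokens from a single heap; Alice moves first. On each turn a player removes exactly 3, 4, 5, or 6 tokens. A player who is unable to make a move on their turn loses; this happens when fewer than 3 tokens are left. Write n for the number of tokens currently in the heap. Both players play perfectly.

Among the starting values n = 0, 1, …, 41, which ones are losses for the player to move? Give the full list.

0, 1, 2, 9, 10, 11, 18, 19, 20, 27, 28, 29, 36, 37, 38

Classify positions by backward induction: terminal positions (no move available) are L. From any other position, the mover wins iff some move reaches an L.
n=0: no move → L
n=1: no move → L
n=2: no move → L
n=3: →0(L), so W
n=4: →1(L), so W
n=5: →2(L), so W
n=6: →2(L), so W
n=7: →2(L), so W
n=8: →2(L), so W
n=9: →6(W), 5(W), 4(W), 3(W) — all W, so L
n=10: →7(W), 6(W), 5(W), 4(W) — all W, so L
n=11: →8(W), 7(W), 6(W), 5(W) — all W, so L
n=12: →9(L), so W
n=13: →10(L), so W
n=14: →11(L), so W
n=15: →11(L), so W
n=16: →11(L), so W
n=17: →11(L), so W
n=18: →15(W), 14(W), 13(W), 12(W) — all W, so L
n=19: →16(W), 15(W), 14(W), 13(W) — all W, so L
n=20: →17(W), 16(W), 15(W), 14(W) — all W, so L
n=21: →18(L), so W
n=22: →19(L), so W
n=23: →20(L), so W
n=24: →20(L), so W
n=25: →20(L), so W
n=26: →20(L), so W
n=27: →24(W), 23(W), 22(W), 21(W) — all W, so L
n=28: →25(W), 24(W), 23(W), 22(W) — all W, so L
n=29: →26(W), 25(W), 24(W), 23(W) — all W, so L
n=30: →27(L), so W
n=31: →28(L), so W
n=32: →29(L), so W
n=33: →29(L), so W
n=34: →29(L), so W
n=35: →29(L), so W
n=36: →33(W), 32(W), 31(W), 30(W) — all W, so L
n=37: →34(W), 33(W), 32(W), 31(W) — all W, so L
n=38: →35(W), 34(W), 33(W), 32(W) — all W, so L
n=39: →36(L), so W
n=40: →37(L), so W
n=41: →38(L), so W
Reading off the rows marked L gives the requested list; there are 15 such values of n.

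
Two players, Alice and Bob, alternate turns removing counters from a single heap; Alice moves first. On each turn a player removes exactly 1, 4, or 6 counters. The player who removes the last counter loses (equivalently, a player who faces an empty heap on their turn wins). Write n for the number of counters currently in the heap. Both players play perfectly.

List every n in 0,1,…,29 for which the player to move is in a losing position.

1, 3, 6, 8, 11, 13, 16, 18, 21, 23, 26, 28

Positions with no move are W. A position that does have a move is losing for the player to move precisely when every available move leads to a winning position for the opponent. Fill in the labels:
n=0: no move; the opponent has just taken the last counter and therefore loses → W
n=1: →0(W) only, which is W, so L
n=2: →1(L), so W
n=3: →2(W) only, which is W, so L
n=4: →3(L), so W
n=5: →1(L), so W
n=6: →5(W), 2(W), 0(W) — all W, so L
n=7: →6(L), so W
n=8: →7(W), 4(W), 2(W) — all W, so L
n=9: →8(L), so W
n=10: →6(L), so W
n=11: →10(W), 7(W), 5(W) — all W, so L
n=12: →11(L), so W
n=13: →12(W), 9(W), 7(W) — all W, so L
n=14: →13(L), so W
n=15: →11(L), so W
n=16: →15(W), 12(W), 10(W) — all W, so L
n=17: →16(L), so W
n=18: →17(W), 14(W), 12(W) — all W, so L
n=19: →18(L), so W
n=20: →16(L), so W
n=21: →20(W), 17(W), 15(W) — all W, so L
n=22: →21(L), so W
n=23: →22(W), 19(W), 17(W) — all W, so L
n=24: →23(L), so W
n=25: →21(L), so W
n=26: →25(W), 22(W), 20(W) — all W, so L
n=27: →26(L), so W
n=28: →27(W), 24(W), 22(W) — all W, so L
n=29: →28(L), so W
Reading off the rows marked L gives the requested list; there are 12 such values of n.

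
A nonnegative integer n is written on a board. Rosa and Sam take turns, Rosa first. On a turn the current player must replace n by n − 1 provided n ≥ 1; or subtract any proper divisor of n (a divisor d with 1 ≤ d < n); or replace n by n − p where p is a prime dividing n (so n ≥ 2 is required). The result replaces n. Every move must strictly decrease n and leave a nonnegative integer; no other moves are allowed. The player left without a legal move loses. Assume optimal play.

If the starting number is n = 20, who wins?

Compute win/loss labels from the base case upward. A position with no move is L. Any other position is W if it can reach an L in one move, else L.
n=0: no move → L
n=1: W (go to 0, an L position)
n=2: W (go to 0, an L position)
n=3: W (go to 0, an L position)
n=4: L (options 2(W), 3(W) are all W)
n=5: W (go to 0, an L position)
n=6: W (go to 4, an L position)
n=7: W (go to 0, an L position)
n=8: W (go to 4, an L position)
n=9: L (options 6(W), 8(W) are all W)
n=10: W (go to 9, an L position)
n=11: W (go to 0, an L position)
n=12: W (go to 9, an L position)
n=13: W (go to 0, an L position)
n=14: L (options 7(W), 12(W), 13(W) are all W)
n=15: W (go to 14, an L position)
n=16: W (go to 14, an L position)
n=17: W (go to 0, an L position)
n=18: W (go to 9, an L position)
n=19: W (go to 0, an L position)
n=20: L (options 10(W), 15(W), 16(W), 18(W), 19(W) are all W)
Every move from 20 reaches a W position, so the mover loses.

Sam wins.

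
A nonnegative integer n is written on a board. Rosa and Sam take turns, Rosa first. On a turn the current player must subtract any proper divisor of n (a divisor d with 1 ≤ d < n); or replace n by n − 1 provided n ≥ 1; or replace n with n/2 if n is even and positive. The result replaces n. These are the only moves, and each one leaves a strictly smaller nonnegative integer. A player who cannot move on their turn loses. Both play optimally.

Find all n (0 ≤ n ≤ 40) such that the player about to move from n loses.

Use the standard recursion: the mover loses at a terminal position; elsewhere, the mover wins exactly when some move hands the opponent an L position.
n=0: no move → L
n=1: W (go to 0, an L position)
n=2: L (sole option 1(W) is W)
n=3: W (go to 2, an L position)
n=4: W (go to 2, an L position)
n=5: L (sole option 4(W) is W)
n=6: W (go to 5, an L position)
n=7: L (sole option 6(W) is W)
n=8: W (go to 7, an L position)
n=9: L (options 6(W), 8(W) are all W)
n=10: W (go to 5, an L position)
n=11: L (sole option 10(W) is W)
n=12: W (go to 9, an L position)
n=13: L (sole option 12(W) is W)
n=14: W (go to 7, an L position)
n=15: L (options 10(W), 12(W), 14(W) are all W)
n=16: W (go to 15, an L position)
n=17: L (sole option 16(W) is W)
n=18: W (go to 9, an L position)
n=19: L (sole option 18(W) is W)
n=20: W (go to 15, an L position)
n=21: L (options 14(W), 18(W), 20(W) are all W)
n=22: W (go to 11, an L position)
n=23: L (sole option 22(W) is W)
n=24: W (go to 21, an L position)
n=25: L (options 20(W), 24(W) are all W)
n=26: W (go to 13, an L position)
n=27: L (options 18(W), 24(W), 26(W) are all W)
n=28: W (go to 21, an L position)
n=29: L (sole option 28(W) is W)
n=30: W (go to 15, an L position)
n=31: L (sole option 30(W) is W)
n=32: W (go to 31, an L position)
n=33: L (options 22(W), 30(W), 32(W) are all W)
n=34: W (go to 17, an L position)
n=35: L (options 28(W), 30(W), 34(W) are all W)
n=36: W (go to 27, an L position)
n=37: L (sole option 36(W) is W)
n=38: W (go to 19, an L position)
n=39: L (options 26(W), 36(W), 38(W) are all W)
n=40: W (go to 35, an L position)
The losing starting values of n are exactly the entries labelled L in this table (20 of them).

0, 2, 5, 7, 9, 11, 13, 15, 17, 19, 21, 23, 25, 27, 29, 31, 33, 35, 37, 39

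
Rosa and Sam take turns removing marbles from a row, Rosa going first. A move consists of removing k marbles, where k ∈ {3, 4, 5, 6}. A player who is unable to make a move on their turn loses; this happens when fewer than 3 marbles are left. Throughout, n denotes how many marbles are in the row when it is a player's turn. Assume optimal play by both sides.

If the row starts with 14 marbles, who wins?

Use the standard recursion: the mover loses at a terminal position; elsewhere, the mover wins exactly when some move hands the opponent an L position.
n=0: no move → L
n=1: no move → L
n=2: no move → L
n=3: can move to 0, which is L ⇒ W
n=4: can move to 1, which is L ⇒ W
n=5: can move to 2, which is L ⇒ W
n=6: can move to 2, which is L ⇒ W
n=7: can move to 2, which is L ⇒ W
n=8: can move to 2, which is L ⇒ W
n=9: moves to 6(W), 5(W), 4(W), 3(W); every one is W ⇒ L
n=10: moves to 7(W), 6(W), 5(W), 4(W); every one is W ⇒ L
n=11: moves to 8(W), 7(W), 6(W), 5(W); every one is W ⇒ L
n=12: can move to 9, which is L ⇒ W
n=13: can move to 10, which is L ⇒ W
n=14: can move to 11, which is L ⇒ W
The starting position 14 is W: Rosa should remove 3, leaving 11, handing over an L position.

Rosa wins.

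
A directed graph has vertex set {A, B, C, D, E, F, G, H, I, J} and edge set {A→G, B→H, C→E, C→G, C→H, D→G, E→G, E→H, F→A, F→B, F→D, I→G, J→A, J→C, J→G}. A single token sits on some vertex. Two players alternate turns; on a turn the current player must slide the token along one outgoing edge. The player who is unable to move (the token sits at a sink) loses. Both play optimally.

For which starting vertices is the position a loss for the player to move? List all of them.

Use the standard recursion: the mover loses at a terminal position; elsewhere, the mover wins exactly when some move hands the opponent an L position.
Every edge goes from a vertex to one that appears earlier in the order H, G, E, A, C, J, D, B, I, F, so processing vertices in that order labels each vertex after all of its successors.
H: no outgoing edge → L
G: no outgoing edge → L
E: →G(L), so W
A: →G(L), so W
C: →G(L), so W
J: →G(L), so W
D: →G(L), so W
B: →H(L), so W
I: →G(L), so W
F: →B(W), D(W), A(W) — all W, so L
The losing starting vertices are exactly the entries labelled L in this table (3 of them).

F, G, H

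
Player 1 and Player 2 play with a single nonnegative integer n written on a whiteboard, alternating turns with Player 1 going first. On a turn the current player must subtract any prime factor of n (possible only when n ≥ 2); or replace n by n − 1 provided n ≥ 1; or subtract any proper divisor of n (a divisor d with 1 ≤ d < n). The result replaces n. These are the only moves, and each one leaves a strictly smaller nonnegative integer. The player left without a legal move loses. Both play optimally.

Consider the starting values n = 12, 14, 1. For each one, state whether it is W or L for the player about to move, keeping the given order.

12: W, 14: L, 1: W

Use the standard recursion: the mover loses at a terminal position; elsewhere, the mover wins exactly when some move hands the opponent an L position.
n=0: no move → L
n=1: W (go to 0, an L position)
n=2: W (go to 0, an L position)
n=3: W (go to 0, an L position)
n=4: L (options 2(W), 3(W) are all W)
n=5: W (go to 0, an L position)
n=6: W (go to 4, an L position)
n=7: W (go to 0, an L position)
n=8: W (go to 4, an L position)
n=9: L (options 6(W), 8(W) are all W)
n=10: W (go to 9, an L position)
n=11: W (go to 0, an L position)
n=12: W (go to 9, an L position)
n=13: W (go to 0, an L position)
n=14: L (options 7(W), 12(W), 13(W) are all W)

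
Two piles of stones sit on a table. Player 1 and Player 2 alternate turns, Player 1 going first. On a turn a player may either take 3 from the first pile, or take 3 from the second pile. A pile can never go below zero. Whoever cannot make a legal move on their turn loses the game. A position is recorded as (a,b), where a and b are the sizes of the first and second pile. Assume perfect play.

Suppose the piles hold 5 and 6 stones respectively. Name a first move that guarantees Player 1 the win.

Positions with no move are L. A position that does have a move is losing for the player to move precisely when every available move leads to a winning position for the opponent. Fill in the labels:
No move ever increases a pile, so every position that can arise here has a ≤ 5 and b ≤ 6; it is enough to label the cells with 0 ≤ a ≤ 5 and 0 ≤ b ≤ 6.
Every move lowers a or b (never raises either), so fill the grid row by row in increasing a, and left to right within a row: each cell's successors are then already labelled.
      b=0  b=1  b=2  b=3  b=4  b=5  b=6
a=0:    L    L    L    W    W    W    L
a=1:    L    L    L    W    W    W    L
a=2:    L    L    L    W    W    W    L
a=3:    W    W    W    L    L    L    W
a=4:    W    W    W    L    L    L    W
a=5:    W    W    W    L    L    L    W
Cells with no legal move (terminal, hence L): (0,0), (0,1), (0,2), (1,0), (1,1), (1,2), (2,0), (2,1), (2,2).
The remaining L cells, each justified by listing all of its moves:
(0,6): →(0,3)(W) only, which is W, so L
(1,6): →(1,3)(W) only, which is W, so L
(2,6): →(2,3)(W) only, which is W, so L
(3,3): →(0,3)(W), (3,0)(W) — all W, so L
(3,4): →(0,4)(W), (3,1)(W) — all W, so L
(3,5): →(0,5)(W), (3,2)(W) — all W, so L
(4,3): →(1,3)(W), (4,0)(W) — all W, so L
(4,4): →(1,4)(W), (4,1)(W) — all W, so L
(4,5): →(1,5)(W), (4,2)(W) — all W, so L
(5,3): →(2,3)(W), (5,0)(W) — all W, so L
(5,4): →(2,4)(W), (5,1)(W) — all W, so L
(5,5): →(2,5)(W), (5,2)(W) — all W, so L
Every other cell has at least one move into one of the L cells above, so it is W.
From (5,6), the L positions reachable in one move are: (2,6), (5,3). Any move reaching one of these is winning.

Move to (2,6).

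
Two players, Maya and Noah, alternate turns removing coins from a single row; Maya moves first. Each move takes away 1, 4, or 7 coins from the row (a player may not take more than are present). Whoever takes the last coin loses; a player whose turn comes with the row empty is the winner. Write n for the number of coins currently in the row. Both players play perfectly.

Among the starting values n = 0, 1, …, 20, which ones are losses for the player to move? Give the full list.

Positions with no move are W. A position that does have a move is losing for the player to move precisely when every available move leads to a winning position for the opponent. Fill in the labels:
n=0: no move; the opponent has just taken the last coin and therefore loses → W
n=1: the only move is to 0(W), a W ⇒ L
n=2: can move to 1, which is L ⇒ W
n=3: the only move is to 2(W), a W ⇒ L
n=4: can move to 3, which is L ⇒ W
n=5: can move to 1, which is L ⇒ W
n=6: moves to 5(W), 2(W); every one is W ⇒ L
n=7: can move to 6, which is L ⇒ W
n=8: can move to 1, which is L ⇒ W
n=9: moves to 8(W), 5(W), 2(W); every one is W ⇒ L
n=10: can move to 9, which is L ⇒ W
n=11: moves to 10(W), 7(W), 4(W); every one is W ⇒ L
n=12: can move to 11, which is L ⇒ W
n=13: can move to 9, which is L ⇒ W
n=14: moves to 13(W), 10(W), 7(W); every one is W ⇒ L
n=15: can move to 14, which is L ⇒ W
n=16: can move to 9, which is L ⇒ W
n=17: moves to 16(W), 13(W), 10(W); every one is W ⇒ L
n=18: can move to 17, which is L ⇒ W
n=19: moves to 18(W), 15(W), 12(W); every one is W ⇒ L
n=20: can move to 19, which is L ⇒ W
The losing starting values of n are exactly the entries labelled L in this table (8 of them).

1, 3, 6, 9, 11, 14, 17, 19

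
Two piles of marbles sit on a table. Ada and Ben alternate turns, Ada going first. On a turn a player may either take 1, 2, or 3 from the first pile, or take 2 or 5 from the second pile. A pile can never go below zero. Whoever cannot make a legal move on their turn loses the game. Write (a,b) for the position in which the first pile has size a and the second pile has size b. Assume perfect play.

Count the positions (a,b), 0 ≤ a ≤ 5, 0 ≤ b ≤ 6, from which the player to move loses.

13

Build the W/L table. Terminal = L. A non-terminal position is W if it has a move to some L; otherwise it is L.
Every move lowers a or b (never raises either), so fill the grid row by row in increasing a, and left to right within a row: each cell's successors are then already labelled.
      b=0  b=1  b=2  b=3  b=4  b=5  b=6
a=0:    L    L    W    W    L    W    W
a=1:    W    W    L    L    W    W    L
a=2:    W    W    W    W    W    L    W
a=3:    W    W    W    W    W    W    W
a=4:    L    L    W    W    L    W    W
a=5:    W    W    L    L    W    W    L
Cells with no legal move (terminal, hence L): (0,0), (0,1).
The remaining L cells, each justified by listing all of its moves:
(0,4): only reaches (0,2)(W), which is W → L
(1,2): only reaches (0,2)(W), (1,0)(W), all W → L
(1,3): only reaches (0,3)(W), (1,1)(W), all W → L
(1,6): only reaches (0,6)(W), (1,4)(W), (1,1)(W), all W → L
(2,5): only reaches (1,5)(W), (0,5)(W), (2,3)(W), (2,0)(W), all W → L
(4,0): only reaches (3,0)(W), (2,0)(W), (1,0)(W), all W → L
(4,1): only reaches (3,1)(W), (2,1)(W), (1,1)(W), all W → L
(4,4): only reaches (3,4)(W), (2,4)(W), (1,4)(W), (4,2)(W), all W → L
(5,2): only reaches (4,2)(W), (3,2)(W), (2,2)(W), (5,0)(W), all W → L
(5,3): only reaches (4,3)(W), (3,3)(W), (2,3)(W), (5,1)(W), all W → L
(5,6): only reaches (4,6)(W), (3,6)(W), (2,6)(W), (5,4)(W), (5,1)(W), all W → L
Every other cell has at least one move into one of the L cells above, so it is W.
L cells per row: a=0: 3, a=1: 3, a=2: 1, a=3: 0, a=4: 3, a=5: 3; total 13.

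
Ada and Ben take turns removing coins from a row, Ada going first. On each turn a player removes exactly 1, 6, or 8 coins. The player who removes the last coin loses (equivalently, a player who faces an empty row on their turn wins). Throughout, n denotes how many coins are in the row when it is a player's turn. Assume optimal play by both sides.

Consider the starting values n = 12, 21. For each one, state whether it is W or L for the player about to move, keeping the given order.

Compute win/loss labels from the base case upward. A position with no move is W. Any other position is W if it can reach an L in one move, else L.
n=0: no move; the opponent has just taken the last coin and therefore loses → W
n=1: the only move is to 0(W), a W ⇒ L
n=2: can move to 1, which is L ⇒ W
n=3: the only move is to 2(W), a W ⇒ L
n=4: can move to 3, which is L ⇒ W
n=5: the only move is to 4(W), a W ⇒ L
n=6: can move to 5, which is L ⇒ W
n=7: can move to 1, which is L ⇒ W
n=8: moves to 7(W), 2(W), 0(W); every one is W ⇒ L
n=9: can move to 8, which is L ⇒ W
n=10: moves to 9(W), 4(W), 2(W); every one is W ⇒ L
n=11: can move to 10, which is L ⇒ W
n=12: moves to 11(W), 6(W), 4(W); every one is W ⇒ L
n=13: can move to 12, which is L ⇒ W
n=14: can move to 8, which is L ⇒ W
n=15: moves to 14(W), 9(W), 7(W); every one is W ⇒ L
n=16: can move to 15, which is L ⇒ W
n=17: moves to 16(W), 11(W), 9(W); every one is W ⇒ L
n=18: can move to 17, which is L ⇒ W
n=19: moves to 18(W), 13(W), 11(W); every one is W ⇒ L
n=20: can move to 19, which is L ⇒ W
n=21: can move to 15, which is L ⇒ W

12: L, 21: W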